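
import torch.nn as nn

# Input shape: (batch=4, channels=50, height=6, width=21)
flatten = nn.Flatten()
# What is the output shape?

Input shape: (4, 50, 6, 21)
Output shape: (4, 6300)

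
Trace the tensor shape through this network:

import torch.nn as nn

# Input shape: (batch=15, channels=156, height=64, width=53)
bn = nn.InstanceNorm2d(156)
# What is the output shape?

Input shape: (15, 156, 64, 53)
Output shape: (15, 156, 64, 53)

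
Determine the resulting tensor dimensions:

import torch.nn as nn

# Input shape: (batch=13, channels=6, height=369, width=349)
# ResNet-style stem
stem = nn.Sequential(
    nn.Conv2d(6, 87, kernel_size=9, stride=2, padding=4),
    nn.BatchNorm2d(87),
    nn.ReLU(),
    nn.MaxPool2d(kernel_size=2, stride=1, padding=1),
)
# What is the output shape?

Input shape: (13, 6, 369, 349)
  -> after Conv2d 9x9 stride=2: (13, 87, 185, 175)
Output shape: (13, 87, 186, 176)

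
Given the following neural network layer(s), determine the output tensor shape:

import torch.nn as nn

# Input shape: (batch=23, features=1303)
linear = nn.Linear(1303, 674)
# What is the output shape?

Input shape: (23, 1303)
Output shape: (23, 674)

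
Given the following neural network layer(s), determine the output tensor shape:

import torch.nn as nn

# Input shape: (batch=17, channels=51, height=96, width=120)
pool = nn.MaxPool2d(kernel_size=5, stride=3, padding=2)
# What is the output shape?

Input shape: (17, 51, 96, 120)
Output shape: (17, 51, 32, 40)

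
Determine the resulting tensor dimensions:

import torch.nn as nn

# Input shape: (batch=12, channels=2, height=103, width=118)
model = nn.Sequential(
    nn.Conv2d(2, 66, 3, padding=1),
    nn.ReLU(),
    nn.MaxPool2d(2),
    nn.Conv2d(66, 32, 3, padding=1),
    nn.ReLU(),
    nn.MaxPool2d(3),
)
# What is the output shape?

Input shape: (12, 2, 103, 118)
  -> after first Conv2d: (12, 66, 103, 118)
  -> after first MaxPool2d: (12, 66, 51, 59)
  -> after second Conv2d: (12, 32, 51, 59)
Output shape: (12, 32, 17, 19)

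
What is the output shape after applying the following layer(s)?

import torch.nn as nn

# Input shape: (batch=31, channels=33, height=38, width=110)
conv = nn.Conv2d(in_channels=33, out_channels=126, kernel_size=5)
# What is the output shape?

Input shape: (31, 33, 38, 110)
Output shape: (31, 126, 34, 106)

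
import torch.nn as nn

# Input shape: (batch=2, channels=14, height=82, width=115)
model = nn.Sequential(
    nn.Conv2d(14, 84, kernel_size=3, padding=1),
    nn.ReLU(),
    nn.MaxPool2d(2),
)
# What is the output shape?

Input shape: (2, 14, 82, 115)
  -> after Conv2d: (2, 84, 82, 115)
  -> after ReLU: (2, 84, 82, 115)
Output shape: (2, 84, 41, 57)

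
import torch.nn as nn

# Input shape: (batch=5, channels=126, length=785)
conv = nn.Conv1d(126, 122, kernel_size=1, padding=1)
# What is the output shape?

Input shape: (5, 126, 785)
Output shape: (5, 122, 787)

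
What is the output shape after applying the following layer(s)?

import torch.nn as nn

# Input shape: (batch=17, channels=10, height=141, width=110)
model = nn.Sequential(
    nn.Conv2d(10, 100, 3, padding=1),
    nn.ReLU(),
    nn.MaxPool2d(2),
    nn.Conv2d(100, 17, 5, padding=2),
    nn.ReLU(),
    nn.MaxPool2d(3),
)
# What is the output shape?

Input shape: (17, 10, 141, 110)
  -> after first Conv2d: (17, 100, 141, 110)
  -> after first MaxPool2d: (17, 100, 70, 55)
  -> after second Conv2d: (17, 17, 70, 55)
Output shape: (17, 17, 23, 18)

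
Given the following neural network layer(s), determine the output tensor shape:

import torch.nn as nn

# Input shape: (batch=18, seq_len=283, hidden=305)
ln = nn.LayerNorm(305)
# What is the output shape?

Input shape: (18, 283, 305)
Output shape: (18, 283, 305)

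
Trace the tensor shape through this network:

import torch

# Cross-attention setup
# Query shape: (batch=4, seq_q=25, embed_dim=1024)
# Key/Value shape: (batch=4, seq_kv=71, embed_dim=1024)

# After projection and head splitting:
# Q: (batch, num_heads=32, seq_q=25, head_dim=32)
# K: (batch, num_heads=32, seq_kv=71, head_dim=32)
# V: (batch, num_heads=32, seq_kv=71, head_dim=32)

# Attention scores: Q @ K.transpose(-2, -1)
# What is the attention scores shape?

Input shape: (4, 25, 1024)
Output shape: (4, 32, 25, 71)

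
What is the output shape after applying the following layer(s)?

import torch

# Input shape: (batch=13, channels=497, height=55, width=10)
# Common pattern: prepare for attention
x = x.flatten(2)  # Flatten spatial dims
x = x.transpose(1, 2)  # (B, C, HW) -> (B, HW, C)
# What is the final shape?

Input shape: (13, 497, 55, 10)
  -> after flatten(2): (13, 497, 550)
Output shape: (13, 550, 497)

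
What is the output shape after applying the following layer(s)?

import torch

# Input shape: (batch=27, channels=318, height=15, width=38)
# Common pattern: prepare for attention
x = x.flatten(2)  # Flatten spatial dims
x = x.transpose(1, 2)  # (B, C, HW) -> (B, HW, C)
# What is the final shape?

Input shape: (27, 318, 15, 38)
  -> after flatten(2): (27, 318, 570)
Output shape: (27, 570, 318)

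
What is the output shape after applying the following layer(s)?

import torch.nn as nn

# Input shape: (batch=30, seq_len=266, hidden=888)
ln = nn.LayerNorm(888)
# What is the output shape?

Input shape: (30, 266, 888)
Output shape: (30, 266, 888)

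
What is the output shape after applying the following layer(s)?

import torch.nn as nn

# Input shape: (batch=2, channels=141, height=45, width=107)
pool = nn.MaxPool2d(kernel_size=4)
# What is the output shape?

Input shape: (2, 141, 45, 107)
Output shape: (2, 141, 11, 26)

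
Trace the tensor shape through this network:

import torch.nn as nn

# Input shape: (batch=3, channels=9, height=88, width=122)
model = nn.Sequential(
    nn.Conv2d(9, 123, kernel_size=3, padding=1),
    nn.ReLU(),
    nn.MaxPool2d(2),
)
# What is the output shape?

Input shape: (3, 9, 88, 122)
  -> after Conv2d: (3, 123, 88, 122)
  -> after ReLU: (3, 123, 88, 122)
Output shape: (3, 123, 44, 61)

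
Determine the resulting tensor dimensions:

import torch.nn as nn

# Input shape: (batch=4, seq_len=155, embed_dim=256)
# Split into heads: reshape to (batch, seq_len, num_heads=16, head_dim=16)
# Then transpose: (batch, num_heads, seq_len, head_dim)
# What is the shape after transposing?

Input shape: (4, 155, 256)
  -> after reshape: (4, 155, 16, 16)
Output shape: (4, 16, 155, 16)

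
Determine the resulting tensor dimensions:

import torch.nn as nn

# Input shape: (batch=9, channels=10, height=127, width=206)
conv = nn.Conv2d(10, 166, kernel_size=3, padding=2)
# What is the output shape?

Input shape: (9, 10, 127, 206)
Output shape: (9, 166, 129, 208)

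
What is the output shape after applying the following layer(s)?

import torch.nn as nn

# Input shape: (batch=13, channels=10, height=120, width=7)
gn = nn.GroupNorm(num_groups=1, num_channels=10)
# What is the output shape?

Input shape: (13, 10, 120, 7)
Output shape: (13, 10, 120, 7)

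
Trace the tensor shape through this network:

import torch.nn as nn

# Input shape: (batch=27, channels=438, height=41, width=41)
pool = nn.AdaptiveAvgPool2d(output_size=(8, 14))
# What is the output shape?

Input shape: (27, 438, 41, 41)
Output shape: (27, 438, 8, 14)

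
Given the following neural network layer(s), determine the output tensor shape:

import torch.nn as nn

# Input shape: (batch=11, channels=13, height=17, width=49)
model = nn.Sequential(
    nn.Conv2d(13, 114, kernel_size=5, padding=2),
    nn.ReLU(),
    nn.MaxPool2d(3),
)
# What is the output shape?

Input shape: (11, 13, 17, 49)
  -> after Conv2d: (11, 114, 17, 49)
  -> after ReLU: (11, 114, 17, 49)
Output shape: (11, 114, 5, 16)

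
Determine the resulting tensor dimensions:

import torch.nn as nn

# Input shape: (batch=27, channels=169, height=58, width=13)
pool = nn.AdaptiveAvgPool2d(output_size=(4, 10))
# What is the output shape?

Input shape: (27, 169, 58, 13)
Output shape: (27, 169, 4, 10)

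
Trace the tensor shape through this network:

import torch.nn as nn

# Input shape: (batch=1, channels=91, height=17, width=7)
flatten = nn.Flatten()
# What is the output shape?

Input shape: (1, 91, 17, 7)
Output shape: (1, 10829)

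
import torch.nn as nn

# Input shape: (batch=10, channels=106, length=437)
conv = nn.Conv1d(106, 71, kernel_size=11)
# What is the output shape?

Input shape: (10, 106, 437)
Output shape: (10, 71, 427)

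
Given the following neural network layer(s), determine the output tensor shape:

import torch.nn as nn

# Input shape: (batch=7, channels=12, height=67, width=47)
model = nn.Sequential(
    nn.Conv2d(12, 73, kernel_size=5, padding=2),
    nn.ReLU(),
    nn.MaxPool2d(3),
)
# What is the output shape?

Input shape: (7, 12, 67, 47)
  -> after Conv2d: (7, 73, 67, 47)
  -> after ReLU: (7, 73, 67, 47)
Output shape: (7, 73, 22, 15)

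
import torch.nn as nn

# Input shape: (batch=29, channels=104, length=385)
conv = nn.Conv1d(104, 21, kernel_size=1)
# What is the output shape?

Input shape: (29, 104, 385)
Output shape: (29, 21, 385)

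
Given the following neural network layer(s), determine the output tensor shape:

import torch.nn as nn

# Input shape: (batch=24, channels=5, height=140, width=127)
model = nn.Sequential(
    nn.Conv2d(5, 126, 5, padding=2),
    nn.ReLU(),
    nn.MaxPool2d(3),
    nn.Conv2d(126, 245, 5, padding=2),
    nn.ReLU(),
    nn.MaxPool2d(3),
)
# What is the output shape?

Input shape: (24, 5, 140, 127)
  -> after first Conv2d: (24, 126, 140, 127)
  -> after first MaxPool2d: (24, 126, 46, 42)
  -> after second Conv2d: (24, 245, 46, 42)
Output shape: (24, 245, 15, 14)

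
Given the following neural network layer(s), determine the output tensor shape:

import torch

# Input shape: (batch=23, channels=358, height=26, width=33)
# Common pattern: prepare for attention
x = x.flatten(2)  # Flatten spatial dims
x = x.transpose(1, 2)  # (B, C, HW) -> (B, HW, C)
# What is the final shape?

Input shape: (23, 358, 26, 33)
  -> after flatten(2): (23, 358, 858)
Output shape: (23, 858, 358)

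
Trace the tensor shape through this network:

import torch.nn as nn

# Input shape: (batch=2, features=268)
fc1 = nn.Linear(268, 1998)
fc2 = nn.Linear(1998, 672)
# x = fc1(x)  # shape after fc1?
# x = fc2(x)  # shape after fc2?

Input shape: (2, 268)
  -> after fc1: (2, 1998)
Output shape: (2, 672)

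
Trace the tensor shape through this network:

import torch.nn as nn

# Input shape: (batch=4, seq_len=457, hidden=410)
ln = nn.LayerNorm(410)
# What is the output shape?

Input shape: (4, 457, 410)
Output shape: (4, 457, 410)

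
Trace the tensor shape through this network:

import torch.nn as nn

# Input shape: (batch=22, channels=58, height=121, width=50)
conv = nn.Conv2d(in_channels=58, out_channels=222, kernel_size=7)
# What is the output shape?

Input shape: (22, 58, 121, 50)
Output shape: (22, 222, 115, 44)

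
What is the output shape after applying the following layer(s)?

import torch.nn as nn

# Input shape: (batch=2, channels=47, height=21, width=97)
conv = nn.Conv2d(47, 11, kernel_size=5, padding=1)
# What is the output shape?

Input shape: (2, 47, 21, 97)
Output shape: (2, 11, 19, 95)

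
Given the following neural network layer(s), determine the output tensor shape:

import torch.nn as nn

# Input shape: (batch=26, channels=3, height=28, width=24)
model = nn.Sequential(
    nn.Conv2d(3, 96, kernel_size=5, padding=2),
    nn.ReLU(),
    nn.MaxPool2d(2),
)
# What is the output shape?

Input shape: (26, 3, 28, 24)
  -> after Conv2d: (26, 96, 28, 24)
  -> after ReLU: (26, 96, 28, 24)
Output shape: (26, 96, 14, 12)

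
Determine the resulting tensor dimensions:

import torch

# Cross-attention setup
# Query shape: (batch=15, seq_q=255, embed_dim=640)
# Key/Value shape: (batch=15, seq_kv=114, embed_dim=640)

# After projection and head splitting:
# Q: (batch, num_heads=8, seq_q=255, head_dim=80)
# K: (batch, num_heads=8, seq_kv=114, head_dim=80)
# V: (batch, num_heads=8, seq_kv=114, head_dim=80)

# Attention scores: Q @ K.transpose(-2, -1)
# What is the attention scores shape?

Input shape: (15, 255, 640)
Output shape: (15, 8, 255, 114)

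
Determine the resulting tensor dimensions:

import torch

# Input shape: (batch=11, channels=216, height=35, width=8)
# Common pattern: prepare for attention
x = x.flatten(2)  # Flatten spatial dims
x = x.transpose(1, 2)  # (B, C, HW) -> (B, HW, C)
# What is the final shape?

Input shape: (11, 216, 35, 8)
  -> after flatten(2): (11, 216, 280)
Output shape: (11, 280, 216)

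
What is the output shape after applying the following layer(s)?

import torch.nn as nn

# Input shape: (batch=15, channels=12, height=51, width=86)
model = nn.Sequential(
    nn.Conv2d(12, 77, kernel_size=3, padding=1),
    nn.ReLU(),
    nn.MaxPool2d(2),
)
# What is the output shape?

Input shape: (15, 12, 51, 86)
  -> after Conv2d: (15, 77, 51, 86)
  -> after ReLU: (15, 77, 51, 86)
Output shape: (15, 77, 25, 43)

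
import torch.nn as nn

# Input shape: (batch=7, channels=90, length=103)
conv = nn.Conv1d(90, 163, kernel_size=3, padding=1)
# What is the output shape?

Input shape: (7, 90, 103)
Output shape: (7, 163, 103)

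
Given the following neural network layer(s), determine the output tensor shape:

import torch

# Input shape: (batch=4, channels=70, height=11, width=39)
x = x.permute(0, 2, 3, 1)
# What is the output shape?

Input shape: (4, 70, 11, 39)
Output shape: (4, 11, 39, 70)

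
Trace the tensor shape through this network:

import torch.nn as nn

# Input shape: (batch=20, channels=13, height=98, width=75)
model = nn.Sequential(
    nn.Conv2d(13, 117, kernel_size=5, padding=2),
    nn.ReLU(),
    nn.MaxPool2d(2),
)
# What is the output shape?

Input shape: (20, 13, 98, 75)
  -> after Conv2d: (20, 117, 98, 75)
  -> after ReLU: (20, 117, 98, 75)
Output shape: (20, 117, 49, 37)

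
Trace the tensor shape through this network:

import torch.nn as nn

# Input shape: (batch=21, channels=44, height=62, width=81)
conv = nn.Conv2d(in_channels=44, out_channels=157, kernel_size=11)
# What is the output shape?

Input shape: (21, 44, 62, 81)
Output shape: (21, 157, 52, 71)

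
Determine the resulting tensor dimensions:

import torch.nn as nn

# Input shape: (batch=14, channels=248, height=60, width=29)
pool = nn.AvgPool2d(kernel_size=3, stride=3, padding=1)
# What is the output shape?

Input shape: (14, 248, 60, 29)
Output shape: (14, 248, 20, 10)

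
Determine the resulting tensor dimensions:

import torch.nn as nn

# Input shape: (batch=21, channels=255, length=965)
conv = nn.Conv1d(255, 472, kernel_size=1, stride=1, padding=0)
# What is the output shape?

Input shape: (21, 255, 965)
Output shape: (21, 472, 965)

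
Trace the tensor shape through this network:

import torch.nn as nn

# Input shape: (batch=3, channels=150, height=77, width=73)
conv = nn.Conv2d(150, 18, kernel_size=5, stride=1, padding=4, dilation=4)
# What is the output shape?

Input shape: (3, 150, 77, 73)
Output shape: (3, 18, 69, 65)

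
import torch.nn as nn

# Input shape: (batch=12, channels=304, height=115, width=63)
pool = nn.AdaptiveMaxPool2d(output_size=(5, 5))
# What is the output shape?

Input shape: (12, 304, 115, 63)
Output shape: (12, 304, 5, 5)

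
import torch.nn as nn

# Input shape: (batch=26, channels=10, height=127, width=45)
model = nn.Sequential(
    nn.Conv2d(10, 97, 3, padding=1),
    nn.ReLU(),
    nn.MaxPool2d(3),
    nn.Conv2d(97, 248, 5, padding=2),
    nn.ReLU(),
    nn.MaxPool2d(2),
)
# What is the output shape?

Input shape: (26, 10, 127, 45)
  -> after first Conv2d: (26, 97, 127, 45)
  -> after first MaxPool2d: (26, 97, 42, 15)
  -> after second Conv2d: (26, 248, 42, 15)
Output shape: (26, 248, 21, 7)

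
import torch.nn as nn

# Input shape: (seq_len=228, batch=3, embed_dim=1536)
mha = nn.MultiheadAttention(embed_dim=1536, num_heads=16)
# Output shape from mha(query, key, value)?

Input shape: (228, 3, 1536)
Output shape: (228, 3, 1536)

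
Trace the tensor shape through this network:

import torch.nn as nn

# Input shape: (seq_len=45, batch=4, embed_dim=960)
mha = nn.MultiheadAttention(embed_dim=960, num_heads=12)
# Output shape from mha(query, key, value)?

Input shape: (45, 4, 960)
Output shape: (45, 4, 960)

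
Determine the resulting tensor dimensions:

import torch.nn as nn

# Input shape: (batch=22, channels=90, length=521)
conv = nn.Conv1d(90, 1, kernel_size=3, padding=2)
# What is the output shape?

Input shape: (22, 90, 521)
Output shape: (22, 1, 523)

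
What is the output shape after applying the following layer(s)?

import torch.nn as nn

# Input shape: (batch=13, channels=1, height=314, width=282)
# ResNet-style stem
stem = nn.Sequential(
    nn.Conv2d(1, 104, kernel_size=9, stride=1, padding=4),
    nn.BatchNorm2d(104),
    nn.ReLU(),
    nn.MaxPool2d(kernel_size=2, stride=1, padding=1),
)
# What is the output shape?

Input shape: (13, 1, 314, 282)
  -> after Conv2d 9x9 stride=1: (13, 104, 314, 282)
Output shape: (13, 104, 315, 283)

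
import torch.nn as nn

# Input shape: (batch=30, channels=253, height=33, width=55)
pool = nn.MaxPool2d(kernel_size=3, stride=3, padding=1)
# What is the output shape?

Input shape: (30, 253, 33, 55)
Output shape: (30, 253, 11, 19)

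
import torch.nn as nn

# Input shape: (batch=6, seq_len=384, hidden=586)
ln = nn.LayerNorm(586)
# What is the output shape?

Input shape: (6, 384, 586)
Output shape: (6, 384, 586)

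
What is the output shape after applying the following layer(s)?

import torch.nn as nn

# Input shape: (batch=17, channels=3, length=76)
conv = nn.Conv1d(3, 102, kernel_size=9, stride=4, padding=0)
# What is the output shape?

Input shape: (17, 3, 76)
Output shape: (17, 102, 17)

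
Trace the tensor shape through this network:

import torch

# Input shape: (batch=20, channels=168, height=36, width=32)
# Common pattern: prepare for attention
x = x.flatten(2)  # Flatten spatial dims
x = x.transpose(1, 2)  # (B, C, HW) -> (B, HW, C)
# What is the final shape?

Input shape: (20, 168, 36, 32)
  -> after flatten(2): (20, 168, 1152)
Output shape: (20, 1152, 168)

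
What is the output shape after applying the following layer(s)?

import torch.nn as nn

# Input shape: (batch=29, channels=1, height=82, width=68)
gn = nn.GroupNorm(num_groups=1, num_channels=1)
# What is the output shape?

Input shape: (29, 1, 82, 68)
Output shape: (29, 1, 82, 68)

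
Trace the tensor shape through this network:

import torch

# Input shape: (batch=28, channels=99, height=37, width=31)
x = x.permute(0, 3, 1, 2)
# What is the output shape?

Input shape: (28, 99, 37, 31)
Output shape: (28, 31, 99, 37)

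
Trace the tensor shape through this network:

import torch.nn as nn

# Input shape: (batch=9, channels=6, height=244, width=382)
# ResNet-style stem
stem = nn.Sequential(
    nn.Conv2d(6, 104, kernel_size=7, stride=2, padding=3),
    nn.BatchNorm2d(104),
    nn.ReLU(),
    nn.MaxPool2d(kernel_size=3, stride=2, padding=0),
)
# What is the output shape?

Input shape: (9, 6, 244, 382)
  -> after Conv2d 7x7 stride=2: (9, 104, 122, 191)
Output shape: (9, 104, 60, 95)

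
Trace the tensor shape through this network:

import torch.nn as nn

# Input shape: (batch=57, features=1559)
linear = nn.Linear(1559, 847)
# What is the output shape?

Input shape: (57, 1559)
Output shape: (57, 847)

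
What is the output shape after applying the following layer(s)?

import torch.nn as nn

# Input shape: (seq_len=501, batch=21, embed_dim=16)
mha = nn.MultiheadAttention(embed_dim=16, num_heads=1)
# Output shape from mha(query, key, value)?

Input shape: (501, 21, 16)
Output shape: (501, 21, 16)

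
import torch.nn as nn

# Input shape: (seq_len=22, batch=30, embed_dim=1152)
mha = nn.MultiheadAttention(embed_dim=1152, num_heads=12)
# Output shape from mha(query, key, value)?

Input shape: (22, 30, 1152)
Output shape: (22, 30, 1152)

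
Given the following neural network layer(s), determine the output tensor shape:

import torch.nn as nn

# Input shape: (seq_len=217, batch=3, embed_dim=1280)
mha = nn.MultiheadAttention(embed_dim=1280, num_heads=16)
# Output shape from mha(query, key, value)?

Input shape: (217, 3, 1280)
Output shape: (217, 3, 1280)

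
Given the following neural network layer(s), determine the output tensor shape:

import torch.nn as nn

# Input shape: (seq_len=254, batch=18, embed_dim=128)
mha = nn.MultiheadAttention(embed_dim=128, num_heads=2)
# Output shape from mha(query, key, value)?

Input shape: (254, 18, 128)
Output shape: (254, 18, 128)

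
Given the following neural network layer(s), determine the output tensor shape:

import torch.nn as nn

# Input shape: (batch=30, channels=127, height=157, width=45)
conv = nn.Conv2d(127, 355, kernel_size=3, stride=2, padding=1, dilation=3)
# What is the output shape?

Input shape: (30, 127, 157, 45)
Output shape: (30, 355, 77, 21)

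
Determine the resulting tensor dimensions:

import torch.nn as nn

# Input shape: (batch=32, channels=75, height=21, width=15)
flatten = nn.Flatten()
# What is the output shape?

Input shape: (32, 75, 21, 15)
Output shape: (32, 23625)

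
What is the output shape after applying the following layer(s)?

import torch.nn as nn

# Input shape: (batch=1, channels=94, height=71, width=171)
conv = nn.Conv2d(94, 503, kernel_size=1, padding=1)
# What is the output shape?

Input shape: (1, 94, 71, 171)
Output shape: (1, 503, 73, 173)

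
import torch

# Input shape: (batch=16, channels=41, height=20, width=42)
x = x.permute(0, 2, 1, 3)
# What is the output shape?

Input shape: (16, 41, 20, 42)
Output shape: (16, 20, 41, 42)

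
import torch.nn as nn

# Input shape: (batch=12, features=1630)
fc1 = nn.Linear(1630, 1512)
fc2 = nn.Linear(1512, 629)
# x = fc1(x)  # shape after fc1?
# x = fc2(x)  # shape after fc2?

Input shape: (12, 1630)
  -> after fc1: (12, 1512)
Output shape: (12, 629)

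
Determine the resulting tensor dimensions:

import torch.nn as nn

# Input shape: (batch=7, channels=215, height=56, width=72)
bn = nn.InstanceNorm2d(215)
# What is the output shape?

Input shape: (7, 215, 56, 72)
Output shape: (7, 215, 56, 72)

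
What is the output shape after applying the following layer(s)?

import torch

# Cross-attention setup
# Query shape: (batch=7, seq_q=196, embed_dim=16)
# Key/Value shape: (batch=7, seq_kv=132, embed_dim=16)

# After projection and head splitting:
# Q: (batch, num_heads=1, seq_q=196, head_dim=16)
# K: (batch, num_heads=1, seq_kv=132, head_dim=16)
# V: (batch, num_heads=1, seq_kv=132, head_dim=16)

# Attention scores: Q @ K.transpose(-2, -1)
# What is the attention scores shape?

Input shape: (7, 196, 16)
Output shape: (7, 1, 196, 132)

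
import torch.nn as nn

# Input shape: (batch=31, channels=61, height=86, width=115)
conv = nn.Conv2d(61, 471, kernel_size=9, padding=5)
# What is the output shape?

Input shape: (31, 61, 86, 115)
Output shape: (31, 471, 88, 117)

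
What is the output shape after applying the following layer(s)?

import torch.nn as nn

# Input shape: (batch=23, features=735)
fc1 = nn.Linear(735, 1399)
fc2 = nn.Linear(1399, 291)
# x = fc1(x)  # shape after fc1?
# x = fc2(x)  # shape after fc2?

Input shape: (23, 735)
  -> after fc1: (23, 1399)
Output shape: (23, 291)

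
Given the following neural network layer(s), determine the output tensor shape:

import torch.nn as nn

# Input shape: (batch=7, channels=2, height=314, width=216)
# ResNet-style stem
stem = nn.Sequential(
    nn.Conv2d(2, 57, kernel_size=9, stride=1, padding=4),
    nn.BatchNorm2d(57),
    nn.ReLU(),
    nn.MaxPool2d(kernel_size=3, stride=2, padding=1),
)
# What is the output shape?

Input shape: (7, 2, 314, 216)
  -> after Conv2d 9x9 stride=1: (7, 57, 314, 216)
Output shape: (7, 57, 157, 108)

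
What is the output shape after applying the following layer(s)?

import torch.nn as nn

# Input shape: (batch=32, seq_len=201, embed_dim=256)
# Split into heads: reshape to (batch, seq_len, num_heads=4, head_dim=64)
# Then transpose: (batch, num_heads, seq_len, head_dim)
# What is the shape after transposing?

Input shape: (32, 201, 256)
  -> after reshape: (32, 201, 4, 64)
Output shape: (32, 4, 201, 64)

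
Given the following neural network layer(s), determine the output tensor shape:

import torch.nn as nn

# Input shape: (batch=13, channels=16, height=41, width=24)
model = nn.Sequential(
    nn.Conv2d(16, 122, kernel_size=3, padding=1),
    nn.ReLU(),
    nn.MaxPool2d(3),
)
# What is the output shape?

Input shape: (13, 16, 41, 24)
  -> after Conv2d: (13, 122, 41, 24)
  -> after ReLU: (13, 122, 41, 24)
Output shape: (13, 122, 13, 8)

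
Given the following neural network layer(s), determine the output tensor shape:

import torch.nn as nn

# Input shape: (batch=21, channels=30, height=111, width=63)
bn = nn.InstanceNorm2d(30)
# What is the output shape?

Input shape: (21, 30, 111, 63)
Output shape: (21, 30, 111, 63)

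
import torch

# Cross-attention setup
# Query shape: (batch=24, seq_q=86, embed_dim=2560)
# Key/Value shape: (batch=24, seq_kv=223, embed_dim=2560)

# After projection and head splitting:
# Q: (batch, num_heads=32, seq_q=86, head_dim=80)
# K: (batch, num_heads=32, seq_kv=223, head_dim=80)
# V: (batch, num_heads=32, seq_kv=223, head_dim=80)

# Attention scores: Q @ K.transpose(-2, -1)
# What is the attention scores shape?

Input shape: (24, 86, 2560)
Output shape: (24, 32, 86, 223)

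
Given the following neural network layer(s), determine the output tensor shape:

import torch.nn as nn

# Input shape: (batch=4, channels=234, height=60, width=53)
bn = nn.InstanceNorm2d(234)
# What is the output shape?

Input shape: (4, 234, 60, 53)
Output shape: (4, 234, 60, 53)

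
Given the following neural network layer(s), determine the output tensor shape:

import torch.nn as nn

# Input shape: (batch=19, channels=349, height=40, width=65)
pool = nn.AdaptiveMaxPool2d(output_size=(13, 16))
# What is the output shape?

Input shape: (19, 349, 40, 65)
Output shape: (19, 349, 13, 16)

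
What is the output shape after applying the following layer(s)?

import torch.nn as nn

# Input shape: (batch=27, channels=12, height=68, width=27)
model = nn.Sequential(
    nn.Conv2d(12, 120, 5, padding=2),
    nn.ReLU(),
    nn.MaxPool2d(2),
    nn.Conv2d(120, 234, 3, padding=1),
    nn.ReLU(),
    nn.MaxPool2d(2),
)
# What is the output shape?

Input shape: (27, 12, 68, 27)
  -> after first Conv2d: (27, 120, 68, 27)
  -> after first MaxPool2d: (27, 120, 34, 13)
  -> after second Conv2d: (27, 234, 34, 13)
Output shape: (27, 234, 17, 6)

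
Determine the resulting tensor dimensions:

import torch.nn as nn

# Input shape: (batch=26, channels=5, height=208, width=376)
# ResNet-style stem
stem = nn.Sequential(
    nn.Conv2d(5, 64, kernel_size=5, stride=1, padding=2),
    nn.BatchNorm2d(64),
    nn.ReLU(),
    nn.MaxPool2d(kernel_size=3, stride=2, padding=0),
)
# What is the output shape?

Input shape: (26, 5, 208, 376)
  -> after Conv2d 5x5 stride=1: (26, 64, 208, 376)
Output shape: (26, 64, 103, 187)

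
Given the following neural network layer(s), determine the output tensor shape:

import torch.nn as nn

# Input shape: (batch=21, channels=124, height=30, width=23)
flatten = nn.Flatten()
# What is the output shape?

Input shape: (21, 124, 30, 23)
Output shape: (21, 85560)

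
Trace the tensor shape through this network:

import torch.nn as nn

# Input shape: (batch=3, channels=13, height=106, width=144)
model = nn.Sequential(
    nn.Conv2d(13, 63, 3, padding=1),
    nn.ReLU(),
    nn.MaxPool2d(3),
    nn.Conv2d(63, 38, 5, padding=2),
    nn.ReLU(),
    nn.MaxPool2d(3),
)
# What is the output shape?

Input shape: (3, 13, 106, 144)
  -> after first Conv2d: (3, 63, 106, 144)
  -> after first MaxPool2d: (3, 63, 35, 48)
  -> after second Conv2d: (3, 38, 35, 48)
Output shape: (3, 38, 11, 16)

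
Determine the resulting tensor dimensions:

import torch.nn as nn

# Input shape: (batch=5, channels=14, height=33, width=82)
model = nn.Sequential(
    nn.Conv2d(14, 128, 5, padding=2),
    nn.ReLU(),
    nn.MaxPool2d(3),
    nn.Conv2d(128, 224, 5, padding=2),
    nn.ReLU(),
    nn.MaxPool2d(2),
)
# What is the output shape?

Input shape: (5, 14, 33, 82)
  -> after first Conv2d: (5, 128, 33, 82)
  -> after first MaxPool2d: (5, 128, 11, 27)
  -> after second Conv2d: (5, 224, 11, 27)
Output shape: (5, 224, 5, 13)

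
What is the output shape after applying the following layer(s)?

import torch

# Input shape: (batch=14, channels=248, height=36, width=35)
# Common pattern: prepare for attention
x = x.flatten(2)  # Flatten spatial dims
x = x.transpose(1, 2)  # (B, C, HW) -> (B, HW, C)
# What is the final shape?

Input shape: (14, 248, 36, 35)
  -> after flatten(2): (14, 248, 1260)
Output shape: (14, 1260, 248)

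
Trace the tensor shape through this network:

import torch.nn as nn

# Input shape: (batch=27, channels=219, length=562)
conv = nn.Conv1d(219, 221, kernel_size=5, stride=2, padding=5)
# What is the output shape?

Input shape: (27, 219, 562)
Output shape: (27, 221, 284)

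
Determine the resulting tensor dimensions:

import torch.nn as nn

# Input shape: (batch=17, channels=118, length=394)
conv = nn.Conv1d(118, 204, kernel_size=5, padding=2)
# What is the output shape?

Input shape: (17, 118, 394)
Output shape: (17, 204, 394)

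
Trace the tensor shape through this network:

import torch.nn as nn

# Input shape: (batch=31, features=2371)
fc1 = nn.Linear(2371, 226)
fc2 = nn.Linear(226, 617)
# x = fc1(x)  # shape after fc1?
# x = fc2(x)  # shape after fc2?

Input shape: (31, 2371)
  -> after fc1: (31, 226)
Output shape: (31, 617)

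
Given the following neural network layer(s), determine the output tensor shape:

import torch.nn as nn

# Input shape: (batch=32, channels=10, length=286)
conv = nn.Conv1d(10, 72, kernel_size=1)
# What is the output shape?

Input shape: (32, 10, 286)
Output shape: (32, 72, 286)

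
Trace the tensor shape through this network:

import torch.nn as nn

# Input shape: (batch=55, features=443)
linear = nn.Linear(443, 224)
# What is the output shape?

Input shape: (55, 443)
Output shape: (55, 224)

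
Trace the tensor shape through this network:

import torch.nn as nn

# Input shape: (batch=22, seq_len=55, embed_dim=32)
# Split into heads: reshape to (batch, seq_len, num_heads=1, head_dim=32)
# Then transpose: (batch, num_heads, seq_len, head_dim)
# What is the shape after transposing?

Input shape: (22, 55, 32)
  -> after reshape: (22, 55, 1, 32)
Output shape: (22, 1, 55, 32)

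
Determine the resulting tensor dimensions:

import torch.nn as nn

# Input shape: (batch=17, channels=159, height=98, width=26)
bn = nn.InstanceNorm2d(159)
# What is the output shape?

Input shape: (17, 159, 98, 26)
Output shape: (17, 159, 98, 26)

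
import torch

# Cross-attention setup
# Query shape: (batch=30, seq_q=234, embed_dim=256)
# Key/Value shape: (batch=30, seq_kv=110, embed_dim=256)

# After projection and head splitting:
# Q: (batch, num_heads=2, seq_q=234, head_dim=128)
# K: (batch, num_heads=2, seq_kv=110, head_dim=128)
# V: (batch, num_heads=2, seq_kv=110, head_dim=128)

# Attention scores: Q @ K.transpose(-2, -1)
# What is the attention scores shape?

Input shape: (30, 234, 256)
Output shape: (30, 2, 234, 110)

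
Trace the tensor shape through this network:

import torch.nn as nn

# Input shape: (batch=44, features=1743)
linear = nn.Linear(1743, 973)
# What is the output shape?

Input shape: (44, 1743)
Output shape: (44, 973)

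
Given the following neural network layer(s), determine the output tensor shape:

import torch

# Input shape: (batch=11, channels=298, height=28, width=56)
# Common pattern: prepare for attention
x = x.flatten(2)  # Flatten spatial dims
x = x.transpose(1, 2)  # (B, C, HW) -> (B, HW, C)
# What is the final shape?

Input shape: (11, 298, 28, 56)
  -> after flatten(2): (11, 298, 1568)
Output shape: (11, 1568, 298)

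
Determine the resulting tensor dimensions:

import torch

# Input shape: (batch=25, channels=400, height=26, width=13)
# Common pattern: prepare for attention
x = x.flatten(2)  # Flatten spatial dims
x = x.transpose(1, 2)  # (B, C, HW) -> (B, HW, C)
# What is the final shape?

Input shape: (25, 400, 26, 13)
  -> after flatten(2): (25, 400, 338)
Output shape: (25, 338, 400)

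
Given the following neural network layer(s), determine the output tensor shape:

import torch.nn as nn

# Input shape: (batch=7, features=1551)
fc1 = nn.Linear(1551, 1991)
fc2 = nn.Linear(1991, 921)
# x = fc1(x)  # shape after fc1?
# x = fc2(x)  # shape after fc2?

Input shape: (7, 1551)
  -> after fc1: (7, 1991)
Output shape: (7, 921)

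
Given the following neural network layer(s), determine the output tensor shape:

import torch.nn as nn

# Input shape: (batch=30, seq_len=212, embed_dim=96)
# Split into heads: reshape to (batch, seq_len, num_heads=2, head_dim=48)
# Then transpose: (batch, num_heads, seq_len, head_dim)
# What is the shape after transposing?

Input shape: (30, 212, 96)
  -> after reshape: (30, 212, 2, 48)
Output shape: (30, 2, 212, 48)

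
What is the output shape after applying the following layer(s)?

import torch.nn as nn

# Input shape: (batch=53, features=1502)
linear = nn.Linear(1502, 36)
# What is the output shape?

Input shape: (53, 1502)
Output shape: (53, 36)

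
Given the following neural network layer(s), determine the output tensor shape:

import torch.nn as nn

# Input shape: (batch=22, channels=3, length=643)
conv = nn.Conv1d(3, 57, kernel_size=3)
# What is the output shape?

Input shape: (22, 3, 643)
Output shape: (22, 57, 641)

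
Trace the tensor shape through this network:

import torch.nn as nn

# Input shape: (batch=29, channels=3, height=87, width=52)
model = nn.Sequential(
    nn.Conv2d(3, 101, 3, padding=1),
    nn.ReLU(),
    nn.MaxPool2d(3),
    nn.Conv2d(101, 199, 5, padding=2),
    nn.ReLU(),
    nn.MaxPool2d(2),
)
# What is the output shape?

Input shape: (29, 3, 87, 52)
  -> after first Conv2d: (29, 101, 87, 52)
  -> after first MaxPool2d: (29, 101, 29, 17)
  -> after second Conv2d: (29, 199, 29, 17)
Output shape: (29, 199, 14, 8)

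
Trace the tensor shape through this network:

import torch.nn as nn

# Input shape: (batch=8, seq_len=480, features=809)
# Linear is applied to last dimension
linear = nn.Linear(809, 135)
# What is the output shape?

Input shape: (8, 480, 809)
Output shape: (8, 480, 135)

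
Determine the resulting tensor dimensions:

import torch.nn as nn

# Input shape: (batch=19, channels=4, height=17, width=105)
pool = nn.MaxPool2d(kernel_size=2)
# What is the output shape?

Input shape: (19, 4, 17, 105)
Output shape: (19, 4, 8, 52)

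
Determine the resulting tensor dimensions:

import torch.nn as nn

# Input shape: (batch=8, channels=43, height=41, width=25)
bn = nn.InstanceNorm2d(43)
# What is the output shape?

Input shape: (8, 43, 41, 25)
Output shape: (8, 43, 41, 25)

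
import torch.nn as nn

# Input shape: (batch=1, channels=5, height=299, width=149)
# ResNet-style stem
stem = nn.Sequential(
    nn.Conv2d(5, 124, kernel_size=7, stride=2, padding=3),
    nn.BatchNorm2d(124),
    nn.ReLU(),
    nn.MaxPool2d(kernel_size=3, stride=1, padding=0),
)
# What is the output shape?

Input shape: (1, 5, 299, 149)
  -> after Conv2d 7x7 stride=2: (1, 124, 150, 75)
Output shape: (1, 124, 148, 73)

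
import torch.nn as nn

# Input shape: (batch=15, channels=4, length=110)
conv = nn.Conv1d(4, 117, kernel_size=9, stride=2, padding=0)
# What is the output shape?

Input shape: (15, 4, 110)
Output shape: (15, 117, 51)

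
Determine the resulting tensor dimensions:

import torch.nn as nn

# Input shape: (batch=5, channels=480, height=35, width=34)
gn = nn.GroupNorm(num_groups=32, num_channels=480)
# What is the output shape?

Input shape: (5, 480, 35, 34)
Output shape: (5, 480, 35, 34)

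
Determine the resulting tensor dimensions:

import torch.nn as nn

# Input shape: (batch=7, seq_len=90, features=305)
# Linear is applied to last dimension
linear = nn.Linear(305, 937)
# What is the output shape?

Input shape: (7, 90, 305)
Output shape: (7, 90, 937)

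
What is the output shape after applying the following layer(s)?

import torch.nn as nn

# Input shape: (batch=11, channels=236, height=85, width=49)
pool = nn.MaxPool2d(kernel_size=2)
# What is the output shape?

Input shape: (11, 236, 85, 49)
Output shape: (11, 236, 42, 24)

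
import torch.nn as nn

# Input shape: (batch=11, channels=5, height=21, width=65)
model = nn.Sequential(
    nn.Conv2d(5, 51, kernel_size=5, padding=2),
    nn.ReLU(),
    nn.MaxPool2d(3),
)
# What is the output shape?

Input shape: (11, 5, 21, 65)
  -> after Conv2d: (11, 51, 21, 65)
  -> after ReLU: (11, 51, 21, 65)
Output shape: (11, 51, 7, 21)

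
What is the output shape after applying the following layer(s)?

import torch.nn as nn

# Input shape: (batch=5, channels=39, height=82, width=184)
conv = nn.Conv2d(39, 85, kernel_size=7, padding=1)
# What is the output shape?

Input shape: (5, 39, 82, 184)
Output shape: (5, 85, 78, 180)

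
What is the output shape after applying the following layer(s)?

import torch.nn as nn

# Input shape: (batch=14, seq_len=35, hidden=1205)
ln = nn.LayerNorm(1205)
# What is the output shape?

Input shape: (14, 35, 1205)
Output shape: (14, 35, 1205)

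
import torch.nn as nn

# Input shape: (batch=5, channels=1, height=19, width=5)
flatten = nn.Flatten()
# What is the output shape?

Input shape: (5, 1, 19, 5)
Output shape: (5, 95)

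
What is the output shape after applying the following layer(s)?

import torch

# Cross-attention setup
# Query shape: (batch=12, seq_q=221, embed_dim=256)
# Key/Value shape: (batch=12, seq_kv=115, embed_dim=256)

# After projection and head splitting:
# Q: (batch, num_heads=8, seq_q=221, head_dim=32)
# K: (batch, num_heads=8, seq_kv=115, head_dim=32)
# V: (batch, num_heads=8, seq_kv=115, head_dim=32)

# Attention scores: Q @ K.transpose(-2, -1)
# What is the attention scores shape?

Input shape: (12, 221, 256)
Output shape: (12, 8, 221, 115)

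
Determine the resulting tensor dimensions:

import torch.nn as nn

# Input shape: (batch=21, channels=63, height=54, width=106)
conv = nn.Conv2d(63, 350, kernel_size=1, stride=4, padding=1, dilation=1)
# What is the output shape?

Input shape: (21, 63, 54, 106)
Output shape: (21, 350, 14, 27)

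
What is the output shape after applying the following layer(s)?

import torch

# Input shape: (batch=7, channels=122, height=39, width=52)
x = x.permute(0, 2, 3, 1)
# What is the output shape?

Input shape: (7, 122, 39, 52)
Output shape: (7, 39, 52, 122)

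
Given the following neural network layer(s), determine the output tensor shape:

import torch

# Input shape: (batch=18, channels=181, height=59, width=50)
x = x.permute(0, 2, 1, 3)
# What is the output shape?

Input shape: (18, 181, 59, 50)
Output shape: (18, 59, 181, 50)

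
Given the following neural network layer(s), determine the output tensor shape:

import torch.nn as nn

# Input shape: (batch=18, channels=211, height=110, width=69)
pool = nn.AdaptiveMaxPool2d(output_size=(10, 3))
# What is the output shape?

Input shape: (18, 211, 110, 69)
Output shape: (18, 211, 10, 3)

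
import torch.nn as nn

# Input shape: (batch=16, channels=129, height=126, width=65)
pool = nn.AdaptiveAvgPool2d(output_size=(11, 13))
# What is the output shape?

Input shape: (16, 129, 126, 65)
Output shape: (16, 129, 11, 13)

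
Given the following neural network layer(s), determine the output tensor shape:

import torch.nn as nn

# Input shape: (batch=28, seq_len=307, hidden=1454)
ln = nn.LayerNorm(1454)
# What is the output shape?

Input shape: (28, 307, 1454)
Output shape: (28, 307, 1454)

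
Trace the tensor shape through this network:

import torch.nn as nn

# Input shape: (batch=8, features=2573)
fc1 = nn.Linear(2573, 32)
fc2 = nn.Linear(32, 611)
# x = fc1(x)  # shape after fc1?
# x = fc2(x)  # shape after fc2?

Input shape: (8, 2573)
  -> after fc1: (8, 32)
Output shape: (8, 611)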